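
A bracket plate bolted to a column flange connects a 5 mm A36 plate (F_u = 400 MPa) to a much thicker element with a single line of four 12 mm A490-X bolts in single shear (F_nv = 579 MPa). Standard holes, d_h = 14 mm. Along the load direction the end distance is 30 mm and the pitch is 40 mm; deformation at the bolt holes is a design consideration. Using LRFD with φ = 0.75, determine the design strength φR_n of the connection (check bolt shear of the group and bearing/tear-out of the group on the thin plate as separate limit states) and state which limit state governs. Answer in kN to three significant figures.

171 kN (bearing governs)

Bolt shear: A_b = π·12²/4 = 113.1 mm²; R_n = 579 × 113.1 × 4 × 1 / 1000 = 261.9 kN → 0.75 × 261.9 = 196 kN.
Bearing (1.2 l_c t F_u ≤ 2.4 d t F_u): upper limit = 2.4·12·5·400 / 1000 = 57.6 kN.
  Edge l_c = 30 − 14/2 = 23 → r_n = 55.2 kN; interior l_c = 40 − 14 = 26 → r_n = 57.6 kN.
  R_n,bearing = 1·55.2 + 3·57.6 = 228 kN → 0.75 × 228 = 171 kN.
Bearing governs: 171 kN.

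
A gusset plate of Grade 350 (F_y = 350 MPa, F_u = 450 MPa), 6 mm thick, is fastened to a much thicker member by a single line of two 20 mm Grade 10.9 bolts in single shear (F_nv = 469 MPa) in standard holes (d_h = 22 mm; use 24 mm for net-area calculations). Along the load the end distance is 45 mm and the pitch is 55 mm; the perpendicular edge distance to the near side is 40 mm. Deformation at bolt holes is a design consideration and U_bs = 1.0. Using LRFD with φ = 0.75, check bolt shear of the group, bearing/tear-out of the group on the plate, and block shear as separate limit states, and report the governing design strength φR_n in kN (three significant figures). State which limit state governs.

134 kN (block shear governs)

Bolt shear: A_b = π·20²/4 = 314.2 mm²; R_n = 469 × 314.2 × 2 × 1 / 1000 = 294.7 kN → 0.75 × 294.7 = 221 kN.
Bearing: edge l_c = 34, r_n = 110.2 kN; interior l_c = 33, r_n = 106.9 kN; R_n = 110.2 + 1·106.9 = 217.1 kN → 163 kN.
Block shear: A_gv = 600, A_nv = 384, A_nt = 168 mm²; R_n = min(0.6F_uA_nv, 0.6F_yA_gv) + U_bs·F_u·A_nt = 179.3 kN → 134 kN.
Block shear governs: 134 kN.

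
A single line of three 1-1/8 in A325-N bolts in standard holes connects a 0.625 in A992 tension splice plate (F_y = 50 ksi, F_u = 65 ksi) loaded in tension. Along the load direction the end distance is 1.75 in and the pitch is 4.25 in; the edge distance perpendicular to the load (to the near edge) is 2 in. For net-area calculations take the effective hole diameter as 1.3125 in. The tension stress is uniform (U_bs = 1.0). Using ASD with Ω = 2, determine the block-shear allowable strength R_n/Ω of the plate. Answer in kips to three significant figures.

Shear plane L_v = 1.75 + 2·4.25 = 10.25 in; A_gv = 10.25 × 0.625 = 6.406 in².
A_nv = (10.25 − 2.5·1.3125) × 0.625 = 4.355 in².
A_nt = (2 − 0.5·1.3125) × 0.625 = 0.8398 in².
0.6 F_u A_nv = 169.9 kips; 0.6 F_y A_gv = 192.2 kips → shear rupture governs the shear term.
R_n = 169.9 + 1.0 × 65 × 0.8398 = 224.5 kips.
Allowable strength R_n/Ω = 224.5 / 2 = 112 kips.

112 kips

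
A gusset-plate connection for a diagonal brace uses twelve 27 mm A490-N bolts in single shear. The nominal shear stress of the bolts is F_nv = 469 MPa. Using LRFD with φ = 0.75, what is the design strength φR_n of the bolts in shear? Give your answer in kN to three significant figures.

A_b = π × 27² / 4 = 572.6 mm².
R_n = F_nv · A_b · n · n_s = 469 × 572.6 × 12 × 1 / 1000 = 3222 kN.
Design strength φR_n = 0.75 × 3222 = 2420 kN.

2420 kN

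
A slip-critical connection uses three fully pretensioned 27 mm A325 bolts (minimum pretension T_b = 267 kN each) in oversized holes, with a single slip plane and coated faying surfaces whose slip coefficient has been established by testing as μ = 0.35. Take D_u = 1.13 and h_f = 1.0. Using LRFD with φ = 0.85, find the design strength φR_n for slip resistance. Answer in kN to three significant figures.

R_n = μ · D_u · h_f · T_b · n_s · n_b = 0.35 × 1.13 × 1.0 × 267 × 1 × 3 = 316.8 kN.
Design strength φR_n = 0.85 × 316.8 = 269 kN.

269 kN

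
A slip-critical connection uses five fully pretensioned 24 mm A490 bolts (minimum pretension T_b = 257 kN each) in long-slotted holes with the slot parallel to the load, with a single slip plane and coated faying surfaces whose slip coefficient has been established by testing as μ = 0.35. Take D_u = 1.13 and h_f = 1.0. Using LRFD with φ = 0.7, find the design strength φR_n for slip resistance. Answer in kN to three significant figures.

356 kN

R_n = μ · D_u · h_f · T_b · n_s · n_b = 0.35 × 1.13 × 1.0 × 257 × 1 × 5 = 508.2 kN.
Design strength φR_n = 0.7 × 508.2 = 356 kN.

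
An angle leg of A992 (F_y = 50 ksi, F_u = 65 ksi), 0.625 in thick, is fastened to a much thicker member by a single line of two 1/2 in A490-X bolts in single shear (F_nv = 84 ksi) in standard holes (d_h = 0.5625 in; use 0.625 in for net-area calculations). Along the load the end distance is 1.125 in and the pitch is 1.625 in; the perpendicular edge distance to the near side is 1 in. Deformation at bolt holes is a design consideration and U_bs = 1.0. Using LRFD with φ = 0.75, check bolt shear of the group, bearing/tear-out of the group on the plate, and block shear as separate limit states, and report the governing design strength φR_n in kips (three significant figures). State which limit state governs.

24.7 kips (bolt shear governs)

Bolt shear: A_b = π·0.5²/4 = 0.1963 in²; R_n = 84 × 0.1963 × 2 × 1 = 32.99 kips → 0.75 × 32.99 = 24.7 kips.
Bearing: edge l_c = 0.8438, r_n = 41.13 kips; interior l_c = 1.062, r_n = 48.75 kips; R_n = 41.13 + 1·48.75 = 89.88 kips → 67.4 kips.
Block shear: A_gv = 1.719, A_nv = 1.133, A_nt = 0.4297 in²; R_n = min(0.6F_uA_nv, 0.6F_yA_gv) + U_bs·F_u·A_nt = 72.11 kips → 54.1 kips.
Bolt shear governs: 24.7 kips.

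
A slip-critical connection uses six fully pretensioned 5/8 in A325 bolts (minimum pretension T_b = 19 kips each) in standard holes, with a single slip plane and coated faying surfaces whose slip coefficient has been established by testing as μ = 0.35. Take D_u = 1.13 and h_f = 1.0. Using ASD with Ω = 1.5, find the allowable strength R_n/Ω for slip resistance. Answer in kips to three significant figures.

30.1 kips

R_n = μ · D_u · h_f · T_b · n_s · n_b = 0.35 × 1.13 × 1.0 × 19 × 1 × 6 = 45.09 kips.
Allowable strength R_n/Ω = 45.09 / 1.5 = 30.1 kips.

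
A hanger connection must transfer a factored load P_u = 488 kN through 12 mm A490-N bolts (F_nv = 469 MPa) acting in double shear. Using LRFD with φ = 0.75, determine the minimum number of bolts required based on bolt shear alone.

A_b = π·12²/4 = 113.1 mm².
Per-bolt design strength φR_n = 0.75 × 469 × 113.1 × 2 / 1000 = 79.56 kN.
n ≥ 488 / 79.56 = 6.133 → use 7 bolts.

7 bolts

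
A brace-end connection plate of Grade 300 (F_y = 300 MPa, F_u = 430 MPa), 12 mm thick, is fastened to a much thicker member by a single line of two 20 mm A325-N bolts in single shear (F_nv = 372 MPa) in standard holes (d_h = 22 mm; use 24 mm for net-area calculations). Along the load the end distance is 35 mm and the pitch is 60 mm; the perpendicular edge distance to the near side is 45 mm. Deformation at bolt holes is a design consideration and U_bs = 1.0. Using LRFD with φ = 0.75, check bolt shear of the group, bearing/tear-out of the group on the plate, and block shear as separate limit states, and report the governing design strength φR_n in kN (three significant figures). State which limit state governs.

175 kN (bolt shear governs)

Bolt shear: A_b = π·20²/4 = 314.2 mm²; R_n = 372 × 314.2 × 2 × 1 / 1000 = 233.7 kN → 0.75 × 233.7 = 175 kN.
Bearing: edge l_c = 24, r_n = 148.6 kN; interior l_c = 38, r_n = 235.3 kN; R_n = 148.6 + 1·235.3 = 383.9 kN → 288 kN.
Block shear: A_gv = 1140, A_nv = 708, A_nt = 396 mm²; R_n = min(0.6F_uA_nv, 0.6F_yA_gv) + U_bs·F_u·A_nt = 352.9 kN → 265 kN.
Bolt shear governs: 175 kN.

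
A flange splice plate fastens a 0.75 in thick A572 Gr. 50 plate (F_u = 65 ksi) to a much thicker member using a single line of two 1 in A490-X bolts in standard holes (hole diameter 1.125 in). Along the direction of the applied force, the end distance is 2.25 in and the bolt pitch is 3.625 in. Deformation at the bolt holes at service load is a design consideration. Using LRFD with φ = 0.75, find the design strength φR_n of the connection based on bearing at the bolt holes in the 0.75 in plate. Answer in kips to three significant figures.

162 kips

Per bolt r_n = 1.2 l_c t F_u ≤ 2.4 d t F_u; upper limit = 2.4 × 1 × 0.75 × 65 = 117 kips.
Edge bolt: l_c = 2.25 − 1.125/2 = 1.688 in → 1.2 × 1.688 × 0.75 × 65 = 98.72 → r_n = 98.72 kips.
Interior bolts: l_c = 3.625 − 1.125 = 2.5 in → 1.2 × 2.5 × 0.75 × 65 = 146.2 → r_n = 117 kips.
R_n = 1 × 98.72 + 1 × 117 = 215.7 kips.
Design strength φR_n = 0.75 × 215.7 = 162 kips.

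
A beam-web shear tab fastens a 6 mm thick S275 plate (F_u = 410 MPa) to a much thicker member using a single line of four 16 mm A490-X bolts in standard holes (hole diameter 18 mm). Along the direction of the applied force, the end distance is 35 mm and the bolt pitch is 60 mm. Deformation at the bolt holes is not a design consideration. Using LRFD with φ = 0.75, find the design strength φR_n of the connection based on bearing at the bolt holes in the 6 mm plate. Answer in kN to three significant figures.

338 kN

Per bolt r_n = 1.5 l_c t F_u ≤ 3.0 d t F_u; upper limit = 3.0 × 16 × 6 × 410 / 1000 = 118.1 kN.
Edge bolt: l_c = 35 − 18/2 = 26 mm → 1.5 × 26 × 6 × 410 / 1000 = 95.94 → r_n = 95.94 kN.
Interior bolts: l_c = 60 − 18 = 42 mm → 1.5 × 42 × 6 × 410 / 1000 = 155 → r_n = 118.1 kN.
R_n = 1 × 95.94 + 3 × 118.1 = 450.2 kN.
Design strength φR_n = 0.75 × 450.2 = 338 kN.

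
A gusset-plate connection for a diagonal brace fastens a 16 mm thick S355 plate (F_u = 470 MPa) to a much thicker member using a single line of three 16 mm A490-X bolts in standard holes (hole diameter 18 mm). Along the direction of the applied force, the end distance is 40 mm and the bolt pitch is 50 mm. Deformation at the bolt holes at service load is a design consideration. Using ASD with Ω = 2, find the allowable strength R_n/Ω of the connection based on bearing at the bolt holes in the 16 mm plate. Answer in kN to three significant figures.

Per bolt r_n = 1.2 l_c t F_u ≤ 2.4 d t F_u; upper limit = 2.4 × 16 × 16 × 470 / 1000 = 288.8 kN.
Edge bolt: l_c = 40 − 18/2 = 31 mm → 1.2 × 31 × 16 × 470 / 1000 = 279.7 → r_n = 279.7 kN.
Interior bolts: l_c = 50 − 18 = 32 mm → 1.2 × 32 × 16 × 470 / 1000 = 288.8 → r_n = 288.8 kN.
R_n = 1 × 279.7 + 2 × 288.8 = 857.3 kN.
Allowable strength R_n/Ω = 857.3 / 2 = 429 kN.

429 kN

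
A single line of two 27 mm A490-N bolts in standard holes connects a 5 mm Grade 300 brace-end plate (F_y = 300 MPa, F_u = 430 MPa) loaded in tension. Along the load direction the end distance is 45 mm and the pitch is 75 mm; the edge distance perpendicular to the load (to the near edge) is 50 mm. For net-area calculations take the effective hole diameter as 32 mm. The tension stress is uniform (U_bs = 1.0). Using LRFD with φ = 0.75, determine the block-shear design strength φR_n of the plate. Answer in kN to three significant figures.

Shear plane L_v = 45 + 1·75 = 120 mm; A_gv = 120 × 5 = 600 mm².
A_nv = (120 − 1.5·32) × 5 = 360 mm².
A_nt = (50 − 0.5·32) × 5 = 170 mm².
0.6 F_u A_nv = 92.88 kN; 0.6 F_y A_gv = 108 kN → shear rupture governs the shear term.
R_n = 92.88 + 1.0 × 430 × 170 / 1000 = 166 kN.
Design strength φR_n = 0.75 × 166 = 124 kN.

124 kN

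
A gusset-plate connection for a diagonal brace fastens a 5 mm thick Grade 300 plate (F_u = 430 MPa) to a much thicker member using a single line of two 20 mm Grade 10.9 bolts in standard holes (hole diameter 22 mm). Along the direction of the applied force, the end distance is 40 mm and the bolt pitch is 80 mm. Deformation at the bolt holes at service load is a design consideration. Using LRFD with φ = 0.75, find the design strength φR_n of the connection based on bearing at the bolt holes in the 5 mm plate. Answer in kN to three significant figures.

Per bolt r_n = 1.2 l_c t F_u ≤ 2.4 d t F_u; upper limit = 2.4 × 20 × 5 × 430 / 1000 = 103.2 kN.
Edge bolt: l_c = 40 − 22/2 = 29 mm → 1.2 × 29 × 5 × 430 / 1000 = 74.82 → r_n = 74.82 kN.
Interior bolts: l_c = 80 − 22 = 58 mm → 1.2 × 58 × 5 × 430 / 1000 = 149.6 → r_n = 103.2 kN.
R_n = 1 × 74.82 + 1 × 103.2 = 178 kN.
Design strength φR_n = 0.75 × 178 = 134 kN.

134 kN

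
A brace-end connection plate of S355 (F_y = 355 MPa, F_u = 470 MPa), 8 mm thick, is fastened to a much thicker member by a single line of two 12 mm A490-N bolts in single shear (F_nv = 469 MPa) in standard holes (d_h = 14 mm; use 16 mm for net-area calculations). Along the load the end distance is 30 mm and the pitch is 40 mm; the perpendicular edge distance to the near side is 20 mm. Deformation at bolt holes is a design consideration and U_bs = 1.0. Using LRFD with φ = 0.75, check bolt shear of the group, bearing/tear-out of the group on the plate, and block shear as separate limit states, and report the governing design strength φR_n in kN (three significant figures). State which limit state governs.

79.6 kN (bolt shear governs)

Bolt shear: A_b = π·12²/4 = 113.1 mm²; R_n = 469 × 113.1 × 2 × 1 / 1000 = 106.1 kN → 0.75 × 106.1 = 79.6 kN.
Bearing: edge l_c = 23, r_n = 103.8 kN; interior l_c = 26, r_n = 108.3 kN; R_n = 103.8 + 1·108.3 = 212.1 kN → 159 kN.
Block shear: A_gv = 560, A_nv = 368, A_nt = 96 mm²; R_n = min(0.6F_uA_nv, 0.6F_yA_gv) + U_bs·F_u·A_nt = 148.9 kN → 112 kN.
Bolt shear governs: 79.6 kN.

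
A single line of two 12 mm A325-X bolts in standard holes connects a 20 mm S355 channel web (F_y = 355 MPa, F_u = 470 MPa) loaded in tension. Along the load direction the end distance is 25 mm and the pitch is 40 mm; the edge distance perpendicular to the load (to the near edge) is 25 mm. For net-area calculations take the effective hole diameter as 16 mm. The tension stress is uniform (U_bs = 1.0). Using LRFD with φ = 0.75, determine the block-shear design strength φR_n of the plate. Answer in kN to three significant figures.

293 kN

Shear plane L_v = 25 + 1·40 = 65 mm; A_gv = 65 × 20 = 1300 mm².
A_nv = (65 − 1.5·16) × 20 = 820 mm².
A_nt = (25 − 0.5·16) × 20 = 340 mm².
0.6 F_u A_nv = 231.2 kN; 0.6 F_y A_gv = 276.9 kN → shear rupture governs the shear term.
R_n = 231.2 + 1.0 × 470 × 340 / 1000 = 391 kN.
Design strength φR_n = 0.75 × 391 = 293 kN.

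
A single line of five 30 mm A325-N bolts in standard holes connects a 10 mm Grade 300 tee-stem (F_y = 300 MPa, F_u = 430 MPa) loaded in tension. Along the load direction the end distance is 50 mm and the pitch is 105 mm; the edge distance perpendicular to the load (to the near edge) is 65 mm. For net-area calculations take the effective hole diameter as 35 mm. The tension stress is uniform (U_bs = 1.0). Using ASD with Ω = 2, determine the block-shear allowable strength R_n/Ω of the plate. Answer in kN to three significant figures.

Shear plane L_v = 50 + 4·105 = 470 mm; A_gv = 470 × 10 = 4700 mm².
A_nv = (470 − 4.5·35) × 10 = 3125 mm².
A_nt = (65 − 0.5·35) × 10 = 475 mm².
0.6 F_u A_nv = 806.2 kN; 0.6 F_y A_gv = 846 kN → shear rupture governs the shear term.
R_n = 806.2 + 1.0 × 430 × 475 / 1000 = 1010 kN.
Allowable strength R_n/Ω = 1010 / 2 = 505 kN.

505 kN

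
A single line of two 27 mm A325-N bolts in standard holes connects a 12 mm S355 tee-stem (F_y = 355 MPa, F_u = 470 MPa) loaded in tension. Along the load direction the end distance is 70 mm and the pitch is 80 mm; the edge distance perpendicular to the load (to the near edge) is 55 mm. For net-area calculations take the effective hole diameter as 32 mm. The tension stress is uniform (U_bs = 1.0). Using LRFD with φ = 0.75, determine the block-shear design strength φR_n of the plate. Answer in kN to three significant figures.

424 kN

Shear plane L_v = 70 + 1·80 = 150 mm; A_gv = 150 × 12 = 1800 mm².
A_nv = (150 − 1.5·32) × 12 = 1224 mm².
A_nt = (55 − 0.5·32) × 12 = 468 mm².
0.6 F_u A_nv = 345.2 kN; 0.6 F_y A_gv = 383.4 kN → shear rupture governs the shear term.
R_n = 345.2 + 1.0 × 470 × 468 / 1000 = 565.1 kN.
Design strength φR_n = 0.75 × 565.1 = 424 kN.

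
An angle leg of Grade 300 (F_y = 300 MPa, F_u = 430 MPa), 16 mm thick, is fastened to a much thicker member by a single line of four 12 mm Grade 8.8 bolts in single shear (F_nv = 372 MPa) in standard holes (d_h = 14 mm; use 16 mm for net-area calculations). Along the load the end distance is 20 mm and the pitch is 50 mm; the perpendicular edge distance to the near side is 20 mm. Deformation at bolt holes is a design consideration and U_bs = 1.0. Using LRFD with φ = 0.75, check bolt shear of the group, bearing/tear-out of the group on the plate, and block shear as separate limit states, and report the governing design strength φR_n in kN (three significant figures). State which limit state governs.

Bolt shear: A_b = π·12²/4 = 113.1 mm²; R_n = 372 × 113.1 × 4 × 1 / 1000 = 168.3 kN → 0.75 × 168.3 = 126 kN.
Bearing: edge l_c = 13, r_n = 107.3 kN; interior l_c = 36, r_n = 198.1 kN; R_n = 107.3 + 3·198.1 = 701.8 kN → 526 kN.
Block shear: A_gv = 2720, A_nv = 1824, A_nt = 192 mm²; R_n = min(0.6F_uA_nv, 0.6F_yA_gv) + U_bs·F_u·A_nt = 553.2 kN → 415 kN.
Bolt shear governs: 126 kN.

126 kN (bolt shear governs)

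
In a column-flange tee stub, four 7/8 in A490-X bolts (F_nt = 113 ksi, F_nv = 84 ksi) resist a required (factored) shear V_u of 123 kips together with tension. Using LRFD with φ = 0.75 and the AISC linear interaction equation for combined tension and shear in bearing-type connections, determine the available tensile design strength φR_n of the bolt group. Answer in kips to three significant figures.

A_b = π·0.875²/4 = 0.6013 in²; f_rv = 123 / (4 × 0.6013) = 51.14 ksi.
F'_nt = 1.3 F_nt − (F_nt / φF_nv) f_rv = 1.3·113 − (113/(0.75·84))·51.14 = 55.18 ksi, capped at F_nt → F'_nt = 55.18 ksi.
R_n = F'_nt · A_b · n = 55.18 × 0.6013 × 4 = 132.7 kips.
Design strength φR_n = 0.75 × 132.7 = 99.5 kips.

99.5 kips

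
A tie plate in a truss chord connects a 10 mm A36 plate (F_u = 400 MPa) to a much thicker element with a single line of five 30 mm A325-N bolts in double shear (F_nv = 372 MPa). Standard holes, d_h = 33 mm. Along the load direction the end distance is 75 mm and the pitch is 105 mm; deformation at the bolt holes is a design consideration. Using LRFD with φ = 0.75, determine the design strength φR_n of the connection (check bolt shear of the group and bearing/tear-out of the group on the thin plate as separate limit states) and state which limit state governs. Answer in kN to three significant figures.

1070 kN (bearing governs)

Bolt shear: A_b = π·30²/4 = 706.9 mm²; R_n = 372 × 706.9 × 5 × 2 / 1000 = 2630 kN → 0.75 × 2630 = 1970 kN.
Bearing (1.2 l_c t F_u ≤ 2.4 d t F_u): upper limit = 2.4·30·10·400 / 1000 = 288 kN.
  Edge l_c = 75 − 33/2 = 58.5 → r_n = 280.8 kN; interior l_c = 105 − 33 = 72 → r_n = 288 kN.
  R_n,bearing = 1·280.8 + 4·288 = 1433 kN → 0.75 × 1433 = 1070 kN.
Bearing governs: 1070 kN.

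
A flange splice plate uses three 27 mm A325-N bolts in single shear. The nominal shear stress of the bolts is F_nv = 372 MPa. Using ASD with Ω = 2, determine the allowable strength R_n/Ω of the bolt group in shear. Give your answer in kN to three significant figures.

319 kN

A_b = π × 27² / 4 = 572.6 mm².
R_n = F_nv · A_b · n · n_s = 372 × 572.6 × 3 × 1 / 1000 = 639 kN.
Allowable strength R_n/Ω = 639 / 2 = 319 kN.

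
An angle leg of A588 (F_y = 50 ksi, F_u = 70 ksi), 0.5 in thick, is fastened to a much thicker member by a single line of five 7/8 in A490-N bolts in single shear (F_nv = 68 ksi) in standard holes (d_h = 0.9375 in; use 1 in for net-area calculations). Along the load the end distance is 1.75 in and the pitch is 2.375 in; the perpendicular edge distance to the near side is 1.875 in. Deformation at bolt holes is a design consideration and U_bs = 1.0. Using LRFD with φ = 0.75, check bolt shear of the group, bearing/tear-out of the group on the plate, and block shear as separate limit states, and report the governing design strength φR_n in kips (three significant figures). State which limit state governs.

Bolt shear: A_b = π·0.875²/4 = 0.6013 in²; R_n = 68 × 0.6013 × 5 × 1 = 204.4 kips → 0.75 × 204.4 = 153 kips.
Bearing: edge l_c = 1.281, r_n = 53.81 kips; interior l_c = 1.438, r_n = 60.37 kips; R_n = 53.81 + 4·60.37 = 295.3 kips → 221 kips.
Block shear: A_gv = 5.625, A_nv = 3.375, A_nt = 0.6875 in²; R_n = min(0.6F_uA_nv, 0.6F_yA_gv) + U_bs·F_u·A_nt = 189.9 kips → 142 kips.
Block shear governs: 142 kips.

142 kips (block shear governs)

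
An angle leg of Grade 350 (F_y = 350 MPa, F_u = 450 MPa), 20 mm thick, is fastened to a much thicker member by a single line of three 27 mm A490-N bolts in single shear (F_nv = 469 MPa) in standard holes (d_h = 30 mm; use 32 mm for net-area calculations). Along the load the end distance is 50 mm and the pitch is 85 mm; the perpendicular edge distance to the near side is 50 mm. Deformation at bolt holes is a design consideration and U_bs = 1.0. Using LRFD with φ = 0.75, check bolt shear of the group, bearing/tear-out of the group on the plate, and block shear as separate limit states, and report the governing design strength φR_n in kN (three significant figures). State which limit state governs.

Bolt shear: A_b = π·27²/4 = 572.6 mm²; R_n = 469 × 572.6 × 3 × 1 / 1000 = 805.6 kN → 0.75 × 805.6 = 604 kN.
Bearing: edge l_c = 35, r_n = 378 kN; interior l_c = 55, r_n = 583.2 kN; R_n = 378 + 2·583.2 = 1544 kN → 1160 kN.
Block shear: A_gv = 4400, A_nv = 2800, A_nt = 680 mm²; R_n = min(0.6F_uA_nv, 0.6F_yA_gv) + U_bs·F_u·A_nt = 1062 kN → 796 kN.
Bolt shear governs: 604 kN.

604 kN (bolt shear governs)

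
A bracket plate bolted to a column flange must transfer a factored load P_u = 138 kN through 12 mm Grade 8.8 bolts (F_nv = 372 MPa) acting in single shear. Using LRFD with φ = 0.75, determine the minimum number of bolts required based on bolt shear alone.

5 bolts

A_b = π·12²/4 = 113.1 mm².
Per-bolt design strength φR_n = 0.75 × 372 × 113.1 × 1 / 1000 = 31.55 kN.
n ≥ 138 / 31.55 = 4.373 → use 5 bolts.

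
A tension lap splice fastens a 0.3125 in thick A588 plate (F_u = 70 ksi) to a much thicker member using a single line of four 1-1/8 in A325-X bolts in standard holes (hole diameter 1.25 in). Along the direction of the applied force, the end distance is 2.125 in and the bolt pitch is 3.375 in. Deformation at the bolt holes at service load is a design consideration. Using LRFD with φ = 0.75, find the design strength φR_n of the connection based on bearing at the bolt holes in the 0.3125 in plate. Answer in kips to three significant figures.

155 kips

Per bolt r_n = 1.2 l_c t F_u ≤ 2.4 d t F_u; upper limit = 2.4 × 1.125 × 0.3125 × 70 = 59.06 kips.
Edge bolt: l_c = 2.125 − 1.25/2 = 1.5 in → 1.2 × 1.5 × 0.3125 × 70 = 39.38 → r_n = 39.38 kips.
Interior bolts: l_c = 3.375 − 1.25 = 2.125 in → 1.2 × 2.125 × 0.3125 × 70 = 55.78 → r_n = 55.78 kips.
R_n = 1 × 39.38 + 3 × 55.78 = 206.7 kips.
Design strength φR_n = 0.75 × 206.7 = 155 kips.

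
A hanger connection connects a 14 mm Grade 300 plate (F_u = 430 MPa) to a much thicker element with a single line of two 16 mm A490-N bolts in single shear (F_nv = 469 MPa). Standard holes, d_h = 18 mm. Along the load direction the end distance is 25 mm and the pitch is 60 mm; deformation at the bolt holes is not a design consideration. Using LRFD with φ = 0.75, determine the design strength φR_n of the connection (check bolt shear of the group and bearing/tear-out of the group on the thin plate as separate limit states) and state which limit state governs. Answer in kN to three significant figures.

141 kN (bolt shear governs)

Bolt shear: A_b = π·16²/4 = 201.1 mm²; R_n = 469 × 201.1 × 2 × 1 / 1000 = 188.6 kN → 0.75 × 188.6 = 141 kN.
Bearing (1.5 l_c t F_u ≤ 3.0 d t F_u): upper limit = 3.0·16·14·430 / 1000 = 289 kN.
  Edge l_c = 25 − 18/2 = 16 → r_n = 144.5 kN; interior l_c = 60 − 18 = 42 → r_n = 289 kN.
  R_n,bearing = 1·144.5 + 1·289 = 433.4 kN → 0.75 × 433.4 = 325 kN.
Bolt shear governs: 141 kN.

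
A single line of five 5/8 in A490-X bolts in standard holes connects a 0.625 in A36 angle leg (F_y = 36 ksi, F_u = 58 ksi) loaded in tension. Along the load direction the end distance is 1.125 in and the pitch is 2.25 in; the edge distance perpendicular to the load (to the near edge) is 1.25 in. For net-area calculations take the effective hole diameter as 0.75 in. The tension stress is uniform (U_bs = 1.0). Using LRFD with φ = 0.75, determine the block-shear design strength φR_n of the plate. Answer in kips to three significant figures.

126 kips

Shear plane L_v = 1.125 + 4·2.25 = 10.12 in; A_gv = 10.12 × 0.625 = 6.328 in².
A_nv = (10.12 − 4.5·0.75) × 0.625 = 4.219 in².
A_nt = (1.25 − 0.5·0.75) × 0.625 = 0.5469 in².
0.6 F_u A_nv = 146.8 kips; 0.6 F_y A_gv = 136.7 kips → shear yielding governs the shear term.
R_n = 136.7 + 1.0 × 58 × 0.5469 = 168.4 kips.
Design strength φR_n = 0.75 × 168.4 = 126 kips.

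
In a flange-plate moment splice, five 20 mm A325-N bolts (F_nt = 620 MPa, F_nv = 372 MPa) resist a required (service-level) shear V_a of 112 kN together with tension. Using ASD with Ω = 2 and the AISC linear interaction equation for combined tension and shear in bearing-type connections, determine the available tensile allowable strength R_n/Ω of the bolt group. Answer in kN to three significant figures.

A_b = π·20²/4 = 314.2 mm²; f_rv = 112 × 1000 / (5 × 314.2) = 71.3 MPa.
F'_nt = 1.3 F_nt − (Ω F_nt / F_nv) f_rv = 1.3·620 − (2·620/372)·71.3 = 568.3 MPa, capped at F_nt → F'_nt = 568.3 MPa.
R_n = F'_nt · A_b · n = 568.3 × 314.2 × 5 / 1000 = 892.7 kN.
Allowable strength R_n/Ω = 892.7 / 2 = 446 kN.

446 kN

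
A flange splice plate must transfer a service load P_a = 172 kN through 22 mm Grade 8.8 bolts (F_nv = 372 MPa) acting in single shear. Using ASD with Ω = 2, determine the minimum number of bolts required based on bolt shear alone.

A_b = π·22²/4 = 380.1 mm².
Per-bolt allowable strength R_n/Ω = 372 × 380.1 × 1 / 1000 / 2 = 70.7 kN.
n ≥ 172 / 70.7 = 2.433 → use 3 bolts.

3 bolts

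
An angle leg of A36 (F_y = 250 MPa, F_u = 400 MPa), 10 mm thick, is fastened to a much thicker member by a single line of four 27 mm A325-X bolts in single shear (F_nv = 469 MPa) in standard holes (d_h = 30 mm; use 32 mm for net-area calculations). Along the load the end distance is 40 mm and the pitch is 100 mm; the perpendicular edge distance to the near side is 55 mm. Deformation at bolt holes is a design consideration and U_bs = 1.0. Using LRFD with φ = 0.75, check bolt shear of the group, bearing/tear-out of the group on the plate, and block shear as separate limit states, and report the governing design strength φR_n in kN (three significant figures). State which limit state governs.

500 kN (block shear governs)

Bolt shear: A_b = π·27²/4 = 572.6 mm²; R_n = 469 × 572.6 × 4 × 1 / 1000 = 1074 kN → 0.75 × 1074 = 806 kN.
Bearing: edge l_c = 25, r_n = 120 kN; interior l_c = 70, r_n = 259.2 kN; R_n = 120 + 3·259.2 = 897.6 kN → 673 kN.
Block shear: A_gv = 3400, A_nv = 2280, A_nt = 390 mm²; R_n = min(0.6F_uA_nv, 0.6F_yA_gv) + U_bs·F_u·A_nt = 666 kN → 500 kN.
Block shear governs: 500 kN.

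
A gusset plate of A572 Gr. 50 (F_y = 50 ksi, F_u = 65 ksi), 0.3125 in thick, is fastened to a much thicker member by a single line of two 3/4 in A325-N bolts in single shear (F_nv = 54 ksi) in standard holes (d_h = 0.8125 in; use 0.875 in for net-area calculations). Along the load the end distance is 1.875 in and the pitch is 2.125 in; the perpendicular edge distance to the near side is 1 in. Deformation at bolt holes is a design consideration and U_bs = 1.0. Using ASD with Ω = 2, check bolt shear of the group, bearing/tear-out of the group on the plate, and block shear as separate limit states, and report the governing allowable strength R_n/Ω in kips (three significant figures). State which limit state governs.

22.1 kips (block shear governs)

Bolt shear: A_b = π·0.75²/4 = 0.4418 in²; R_n = 54 × 0.4418 × 2 × 1 = 47.71 kips → 47.71 / 2 = 23.9 kips.
Bearing: edge l_c = 1.469, r_n = 35.8 kips; interior l_c = 1.312, r_n = 31.99 kips; R_n = 35.8 + 1·31.99 = 67.79 kips → 33.9 kips.
Block shear: A_gv = 1.25, A_nv = 0.8398, A_nt = 0.1758 in²; R_n = min(0.6F_uA_nv, 0.6F_yA_gv) + U_bs·F_u·A_nt = 44.18 kips → 22.1 kips.
Block shear governs: 22.1 kips.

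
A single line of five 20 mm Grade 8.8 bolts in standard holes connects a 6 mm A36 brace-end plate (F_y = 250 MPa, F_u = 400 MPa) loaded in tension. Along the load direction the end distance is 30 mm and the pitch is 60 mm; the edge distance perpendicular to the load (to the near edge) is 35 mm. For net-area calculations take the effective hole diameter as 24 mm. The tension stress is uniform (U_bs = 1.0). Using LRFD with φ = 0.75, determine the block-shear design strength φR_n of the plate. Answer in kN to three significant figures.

Shear plane L_v = 30 + 4·60 = 270 mm; A_gv = 270 × 6 = 1620 mm².
A_nv = (270 − 4.5·24) × 6 = 972 mm².
A_nt = (35 − 0.5·24) × 6 = 138 mm².
0.6 F_u A_nv = 233.3 kN; 0.6 F_y A_gv = 243 kN → shear rupture governs the shear term.
R_n = 233.3 + 1.0 × 400 × 138 / 1000 = 288.5 kN.
Design strength φR_n = 0.75 × 288.5 = 216 kN.

216 kN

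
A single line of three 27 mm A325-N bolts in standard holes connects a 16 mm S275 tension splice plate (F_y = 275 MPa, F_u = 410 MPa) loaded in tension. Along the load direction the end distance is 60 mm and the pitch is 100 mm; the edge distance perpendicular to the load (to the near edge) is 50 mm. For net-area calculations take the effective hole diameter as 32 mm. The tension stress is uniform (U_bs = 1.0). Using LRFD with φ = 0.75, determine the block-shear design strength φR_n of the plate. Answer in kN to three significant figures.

Shear plane L_v = 60 + 2·100 = 260 mm; A_gv = 260 × 16 = 4160 mm².
A_nv = (260 − 2.5·32) × 16 = 2880 mm².
A_nt = (50 − 0.5·32) × 16 = 544 mm².
0.6 F_u A_nv = 708.5 kN; 0.6 F_y A_gv = 686.4 kN → shear yielding governs the shear term.
R_n = 686.4 + 1.0 × 410 × 544 / 1000 = 909.4 kN.
Design strength φR_n = 0.75 × 909.4 = 682 kN.

682 kN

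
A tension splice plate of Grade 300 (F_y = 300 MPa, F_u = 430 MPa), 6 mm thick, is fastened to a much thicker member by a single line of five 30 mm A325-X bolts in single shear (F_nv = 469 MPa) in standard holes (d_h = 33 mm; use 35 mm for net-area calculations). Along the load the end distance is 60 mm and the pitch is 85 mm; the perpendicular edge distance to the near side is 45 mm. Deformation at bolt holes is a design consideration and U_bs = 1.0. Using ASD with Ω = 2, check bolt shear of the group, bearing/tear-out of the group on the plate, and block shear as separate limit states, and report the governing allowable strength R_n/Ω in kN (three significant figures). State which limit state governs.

223 kN (block shear governs)

Bolt shear: A_b = π·30²/4 = 706.9 mm²; R_n = 469 × 706.9 × 5 × 1 / 1000 = 1658 kN → 1658 / 2 = 829 kN.
Bearing: edge l_c = 43.5, r_n = 134.7 kN; interior l_c = 52, r_n = 161 kN; R_n = 134.7 + 4·161 = 778.6 kN → 389 kN.
Block shear: A_gv = 2400, A_nv = 1455, A_nt = 165 mm²; R_n = min(0.6F_uA_nv, 0.6F_yA_gv) + U_bs·F_u·A_nt = 446.3 kN → 223 kN.
Block shear governs: 223 kN.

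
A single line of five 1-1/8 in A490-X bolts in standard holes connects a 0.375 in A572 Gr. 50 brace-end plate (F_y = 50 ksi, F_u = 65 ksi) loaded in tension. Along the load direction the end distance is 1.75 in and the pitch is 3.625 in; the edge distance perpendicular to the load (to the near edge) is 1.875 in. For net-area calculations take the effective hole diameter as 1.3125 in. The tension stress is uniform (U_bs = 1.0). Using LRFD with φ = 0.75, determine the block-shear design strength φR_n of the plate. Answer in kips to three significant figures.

136 kips

Shear plane L_v = 1.75 + 4·3.625 = 16.25 in; A_gv = 16.25 × 0.375 = 6.094 in².
A_nv = (16.25 − 4.5·1.3125) × 0.375 = 3.879 in².
A_nt = (1.875 − 0.5·1.3125) × 0.375 = 0.457 in².
0.6 F_u A_nv = 151.3 kips; 0.6 F_y A_gv = 182.8 kips → shear rupture governs the shear term.
R_n = 151.3 + 1.0 × 65 × 0.457 = 181 kips.
Design strength φR_n = 0.75 × 181 = 136 kips.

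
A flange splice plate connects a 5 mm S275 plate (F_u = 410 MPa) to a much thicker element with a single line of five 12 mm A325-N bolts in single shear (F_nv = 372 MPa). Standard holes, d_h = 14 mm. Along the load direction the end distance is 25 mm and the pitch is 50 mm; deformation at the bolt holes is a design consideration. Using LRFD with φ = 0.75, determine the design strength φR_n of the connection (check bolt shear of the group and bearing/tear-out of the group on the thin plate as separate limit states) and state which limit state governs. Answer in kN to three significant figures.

Bolt shear: A_b = π·12²/4 = 113.1 mm²; R_n = 372 × 113.1 × 5 × 1 / 1000 = 210.4 kN → 0.75 × 210.4 = 158 kN.
Bearing (1.2 l_c t F_u ≤ 2.4 d t F_u): upper limit = 2.4·12·5·410 / 1000 = 59.04 kN.
  Edge l_c = 25 − 14/2 = 18 → r_n = 44.28 kN; interior l_c = 50 − 14 = 36 → r_n = 59.04 kN.
  R_n,bearing = 1·44.28 + 4·59.04 = 280.4 kN → 0.75 × 280.4 = 210 kN.
Bolt shear governs: 158 kN.

158 kN (bolt shear governs)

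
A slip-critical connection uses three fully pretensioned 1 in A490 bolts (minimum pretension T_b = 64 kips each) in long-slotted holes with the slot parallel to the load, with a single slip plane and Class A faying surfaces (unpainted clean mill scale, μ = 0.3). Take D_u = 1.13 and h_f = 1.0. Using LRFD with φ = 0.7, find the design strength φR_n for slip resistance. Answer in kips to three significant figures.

R_n = μ · D_u · h_f · T_b · n_s · n_b = 0.3 × 1.13 × 1.0 × 64 × 1 × 3 = 65.09 kips.
Design strength φR_n = 0.7 × 65.09 = 45.6 kips.

45.6 kips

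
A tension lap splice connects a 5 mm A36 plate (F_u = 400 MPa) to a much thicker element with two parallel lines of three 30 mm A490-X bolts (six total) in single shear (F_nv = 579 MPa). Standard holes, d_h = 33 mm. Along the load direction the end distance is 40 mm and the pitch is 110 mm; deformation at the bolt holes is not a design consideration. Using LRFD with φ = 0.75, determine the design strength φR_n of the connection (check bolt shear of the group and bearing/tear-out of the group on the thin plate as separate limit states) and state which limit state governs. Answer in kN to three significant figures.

646 kN (bearing governs)

Bolt shear: A_b = π·30²/4 = 706.9 mm²; R_n = 579 × 706.9 × 6 × 1 / 1000 = 2456 kN → 0.75 × 2456 = 1840 kN.
Bearing (1.5 l_c t F_u ≤ 3.0 d t F_u): upper limit = 3.0·30·5·400 / 1000 = 180 kN.
  Edge l_c = 40 − 33/2 = 23.5 → r_n = 70.5 kN; interior l_c = 110 − 33 = 77 → r_n = 180 kN.
  R_n,bearing = 2·70.5 + 4·180 = 861 kN → 0.75 × 861 = 646 kN.
Bearing governs: 646 kN.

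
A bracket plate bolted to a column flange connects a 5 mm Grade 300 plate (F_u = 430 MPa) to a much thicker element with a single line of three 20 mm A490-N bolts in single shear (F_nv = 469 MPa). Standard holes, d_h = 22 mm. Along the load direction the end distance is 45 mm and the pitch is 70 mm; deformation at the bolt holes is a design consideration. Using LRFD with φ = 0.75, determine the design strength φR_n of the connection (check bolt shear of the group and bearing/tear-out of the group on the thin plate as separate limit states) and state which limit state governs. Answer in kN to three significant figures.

Bolt shear: A_b = π·20²/4 = 314.2 mm²; R_n = 469 × 314.2 × 3 × 1 / 1000 = 442 kN → 0.75 × 442 = 332 kN.
Bearing (1.2 l_c t F_u ≤ 2.4 d t F_u): upper limit = 2.4·20·5·430 / 1000 = 103.2 kN.
  Edge l_c = 45 − 22/2 = 34 → r_n = 87.72 kN; interior l_c = 70 − 22 = 48 → r_n = 103.2 kN.
  R_n,bearing = 1·87.72 + 2·103.2 = 294.1 kN → 0.75 × 294.1 = 221 kN.
Bearing governs: 221 kN.

221 kN (bearing governs)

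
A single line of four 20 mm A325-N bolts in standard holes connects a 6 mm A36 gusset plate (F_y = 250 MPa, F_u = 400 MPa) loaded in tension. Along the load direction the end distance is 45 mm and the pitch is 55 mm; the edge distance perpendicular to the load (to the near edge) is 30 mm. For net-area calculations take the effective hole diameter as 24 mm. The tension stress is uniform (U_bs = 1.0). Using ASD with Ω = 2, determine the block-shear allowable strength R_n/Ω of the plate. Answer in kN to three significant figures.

112 kN

Shear plane L_v = 45 + 3·55 = 210 mm; A_gv = 210 × 6 = 1260 mm².
A_nv = (210 − 3.5·24) × 6 = 756 mm².
A_nt = (30 − 0.5·24) × 6 = 108 mm².
0.6 F_u A_nv = 181.4 kN; 0.6 F_y A_gv = 189 kN → shear rupture governs the shear term.
R_n = 181.4 + 1.0 × 400 × 108 / 1000 = 224.6 kN.
Allowable strength R_n/Ω = 224.6 / 2 = 112 kN.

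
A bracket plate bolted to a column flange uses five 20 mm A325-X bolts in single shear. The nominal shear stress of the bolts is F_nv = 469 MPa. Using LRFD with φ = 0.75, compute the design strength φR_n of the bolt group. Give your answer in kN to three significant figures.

553 kN

A_b = π × 20² / 4 = 314.2 mm².
R_n = F_nv · A_b · n · n_s = 469 × 314.2 × 5 × 1 / 1000 = 736.7 kN.
Design strength φR_n = 0.75 × 736.7 = 553 kN.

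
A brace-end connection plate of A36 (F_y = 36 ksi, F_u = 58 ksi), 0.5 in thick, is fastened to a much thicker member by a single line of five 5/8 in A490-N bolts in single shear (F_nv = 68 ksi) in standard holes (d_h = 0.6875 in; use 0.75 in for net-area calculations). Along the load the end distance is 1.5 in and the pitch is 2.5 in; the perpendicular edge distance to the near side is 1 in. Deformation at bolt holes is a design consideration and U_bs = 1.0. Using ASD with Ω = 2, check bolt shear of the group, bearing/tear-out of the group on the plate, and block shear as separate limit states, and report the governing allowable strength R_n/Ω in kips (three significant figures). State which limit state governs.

52.2 kips (bolt shear governs)

Bolt shear: A_b = π·0.625²/4 = 0.3068 in²; R_n = 68 × 0.3068 × 5 × 1 = 104.3 kips → 104.3 / 2 = 52.2 kips.
Bearing: edge l_c = 1.156, r_n = 40.24 kips; interior l_c = 1.812, r_n = 43.5 kips; R_n = 40.24 + 4·43.5 = 214.2 kips → 107 kips.
Block shear: A_gv = 5.75, A_nv = 4.062, A_nt = 0.3125 in²; R_n = min(0.6F_uA_nv, 0.6F_yA_gv) + U_bs·F_u·A_nt = 142.3 kips → 71.2 kips.
Bolt shear governs: 52.2 kips.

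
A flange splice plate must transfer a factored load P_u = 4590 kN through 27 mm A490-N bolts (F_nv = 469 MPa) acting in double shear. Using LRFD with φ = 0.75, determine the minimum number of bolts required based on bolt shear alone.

12 bolts

A_b = π·27²/4 = 572.6 mm².
Per-bolt design strength φR_n = 0.75 × 469 × 572.6 × 2 / 1000 = 402.8 kN.
n ≥ 4590 / 402.8 = 11.4 → use 12 bolts.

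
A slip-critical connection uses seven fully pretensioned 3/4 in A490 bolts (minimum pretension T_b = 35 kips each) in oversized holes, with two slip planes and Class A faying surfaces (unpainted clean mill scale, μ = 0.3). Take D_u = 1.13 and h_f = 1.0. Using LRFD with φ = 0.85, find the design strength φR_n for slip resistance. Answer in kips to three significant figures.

R_n = μ · D_u · h_f · T_b · n_s · n_b = 0.3 × 1.13 × 1.0 × 35 × 2 × 7 = 166.1 kips.
Design strength φR_n = 0.85 × 166.1 = 141 kips.

141 kips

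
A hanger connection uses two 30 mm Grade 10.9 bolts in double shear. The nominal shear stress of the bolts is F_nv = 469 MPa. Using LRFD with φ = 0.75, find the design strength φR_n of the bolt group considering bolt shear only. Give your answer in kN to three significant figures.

A_b = π × 30² / 4 = 706.9 mm².
R_n = F_nv · A_b · n · n_s = 469 × 706.9 × 2 × 2 / 1000 = 1326 kN.
Design strength φR_n = 0.75 × 1326 = 995 kN.

995 kN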